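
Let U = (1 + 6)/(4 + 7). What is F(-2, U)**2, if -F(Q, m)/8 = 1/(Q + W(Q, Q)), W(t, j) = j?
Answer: 4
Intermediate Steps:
U = 7/11 ≈ 0.63636
F(Q, m) = -4/Q (F(Q, m) = -8/(Q + Q) = -8*1/(2*Q) = -4/Q)
F(-2, U)**2 = (-4/(-2))**2 = (-4*(-1/2))**2 = 2**2 = 4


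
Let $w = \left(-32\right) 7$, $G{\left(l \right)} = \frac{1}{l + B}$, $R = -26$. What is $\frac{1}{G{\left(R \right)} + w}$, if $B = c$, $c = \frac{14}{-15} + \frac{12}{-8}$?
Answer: $- \frac{853}{191102} \approx -0.0044636$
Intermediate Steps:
$c = - \frac{73}{30}$ ($c = 14 \left(- \frac{1}{15}\right) + 12 \left(- \frac{1}{8}\right) = - \frac{14}{15} - \frac{3}{2} = - \frac{73}{30} \approx -2.4333$)
$B = - \frac{73}{30} \approx -2.4333$
$G{\left(l \right)} = \frac{1}{- \frac{73}{30} + l}$ ($G{\left(l \right)} = \frac{1}{l - \frac{73}{30}} = \frac{1}{- \frac{73}{30} + l}$)
$w = -224$
$\frac{1}{G{\left(R \right)} + w} = \frac{1}{\frac{30}{-73 + 30 \left(-26\right)} - 224} = \frac{1}{\frac{30}{-73 - 780} - 224} = \frac{1}{\frac{30}{-853} - 224} = \frac{1}{30 \left(- \frac{1}{853}\right) - 224} = \frac{1}{- \frac{30}{853} - 224} = \frac{1}{- \frac{191102}{853}} = - \frac{853}{191102}$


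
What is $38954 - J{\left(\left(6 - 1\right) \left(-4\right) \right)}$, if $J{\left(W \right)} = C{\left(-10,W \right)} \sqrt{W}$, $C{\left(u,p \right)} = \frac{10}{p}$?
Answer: $38954 + i \sqrt{5} \approx 38954.0 + 2.2361 i$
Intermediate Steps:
$J{\left(W \right)} = \frac{10}{\sqrt{W}}$ ($J{\left(W \right)} = \frac{10}{W} \sqrt{W} = \frac{10}{\sqrt{W}}$)
$38954 - J{\left(\left(6 - 1\right) \left(-4\right) \right)} = 38954 - \frac{10}{2 i \sqrt{6 - 1}} = 38954 - \frac{10}{2 i \sqrt{5}} = 38954 - 10 \left(- \frac{i \sqrt{5}}{10}\right) = 38954 - - i \sqrt{5} = 38954 + i \sqrt{5}$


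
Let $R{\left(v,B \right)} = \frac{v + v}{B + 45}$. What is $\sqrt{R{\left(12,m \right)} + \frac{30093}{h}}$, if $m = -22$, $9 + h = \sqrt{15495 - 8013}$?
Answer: $\frac{\sqrt{15914229 + 552 \sqrt{7482}}}{23 \sqrt{-9 + \sqrt{7482}}} \approx 19.732$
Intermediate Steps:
$h = -9 + \sqrt{7482}$ ($h = -9 + \sqrt{15495 - 8013} = -9 + \sqrt{7482} \approx 77.499$)
$R{\left(v,B \right)} = \frac{2 v}{45 + B}$
$\sqrt{R{\left(12,m \right)} + \frac{30093}{h}} = \sqrt{2 \cdot 12 \frac{1}{45 - 22} + \frac{30093}{-9 + \sqrt{7482}}} = \sqrt{2 \cdot 12 \cdot \frac{1}{23} + \frac{30093}{-9 + \sqrt{7482}}} = \sqrt{\frac{24}{23} + \frac{30093}{-9 + \sqrt{7482}}}$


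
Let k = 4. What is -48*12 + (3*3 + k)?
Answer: -563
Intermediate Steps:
-48*12 + (3*3 + k) = -48*12 + (3*3 + 4) = -576 + (9 + 4) = -576 + 13 = -563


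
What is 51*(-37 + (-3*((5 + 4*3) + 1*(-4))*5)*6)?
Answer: -61557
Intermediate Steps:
51*(-37 + (-3*((5 + 4*3) + 1*(-4))*5)*6) = 51*(-37 + (-3*((5 + 12) - 4)*5)*6) = 51*(-37 + (-3*(17 - 4)*5)*6) = 51*(-37 + (-3*13*5)*6) = 51*(-37 - 39*5*6) = 51*(-37 - 195*6) = 51*(-37 - 1170) = 51*(-1207) = -61557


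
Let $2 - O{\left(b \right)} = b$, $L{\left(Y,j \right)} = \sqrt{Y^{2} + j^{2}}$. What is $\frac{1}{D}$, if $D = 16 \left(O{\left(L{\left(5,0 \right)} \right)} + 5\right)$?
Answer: $\frac{1}{32} \approx 0.03125$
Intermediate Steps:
$O{\left(b \right)} = 2 - b$
$D = 32$ ($D = 16 \left(\left(2 - \sqrt{5^{2} + 0^{2}}\right) + 5\right) = 16 \left(\left(2 - \sqrt{25 + 0}\right) + 5\right) = 16 \left(\left(2 - \sqrt{25}\right) + 5\right) = 16 \left(\left(2 - 5\right) + 5\right) = 16 \left(-3 + 5\right) = 16 \cdot 2 = 32$)
$\frac{1}{D} = \frac{1}{32}$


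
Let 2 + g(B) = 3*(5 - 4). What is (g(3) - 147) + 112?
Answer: -34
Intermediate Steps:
g(B) = 1 (g(B) = -2 + 3*(5 - 4) = -2 + 3*1 = -2 + 3 = 1)
(g(3) - 147) + 112 = (1 - 147) + 112 = -146 + 112 = -34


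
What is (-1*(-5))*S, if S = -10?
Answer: -50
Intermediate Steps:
(-1*(-5))*S = -1*(-5)*(-10) = 5*(-10) = -50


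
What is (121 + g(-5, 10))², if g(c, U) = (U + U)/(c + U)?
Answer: 15625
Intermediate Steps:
g(c, U) = 2*U/(U + c) (g(c, U) = (2*U)/(U + c) = 2*U/(U + c))
(121 + g(-5, 10))² = (121 + 2*10/(10 - 5))² = (121 + 2*10/5)² = (121 + 2*10*(⅕))² = (121 + 4)² = 125² = 15625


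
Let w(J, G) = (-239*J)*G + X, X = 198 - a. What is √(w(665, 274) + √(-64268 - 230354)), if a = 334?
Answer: √(-43548326 + I*√294622) ≈ 0.04 + 6599.1*I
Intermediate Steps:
X = -136 (X = 198 - 1*334 = 198 - 334 = -136)
w(J, G) = -136 - 239*G*J (w(J, G) = (-239*J)*G - 136 = -239*G*J - 136 = -136 - 239*G*J)
√(w(665, 274) + √(-64268 - 230354)) = √((-136 - 239*274*665) + √(-64268 - 230354)) = √((-136 - 43548190) + √(-294622)) = √(-43548326 + I*√294622)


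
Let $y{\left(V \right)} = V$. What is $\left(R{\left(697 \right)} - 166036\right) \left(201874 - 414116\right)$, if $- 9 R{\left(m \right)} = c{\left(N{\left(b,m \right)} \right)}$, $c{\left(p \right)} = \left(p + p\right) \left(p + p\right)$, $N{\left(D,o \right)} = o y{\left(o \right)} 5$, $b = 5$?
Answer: $\frac{5009131919459954608}{9} \approx 5.5657 \cdot 10^{17}$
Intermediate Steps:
$N{\left(D,o \right)} = 5 o^{2}$ ($N{\left(D,o \right)} = o o 5 = o^{2} \cdot 5 = 5 o^{2}$)
$c{\left(p \right)} = 4 p^{2}$ ($c{\left(p \right)} = 2 p 2 p = 4 p^{2}$)
$R{\left(m \right)} = - \frac{100 m^{4}}{9}$ ($R{\left(m \right)} = - \frac{4 \left(5 m^{2}\right)^{2}}{9} = - \frac{4 \cdot 25 m^{4}}{9} = - \frac{100 m^{4}}{9}$)
$\left(R{\left(697 \right)} - 166036\right) \left(201874 - 414116\right) = \left(- \frac{100 \cdot 697^{4}}{9} - 166036\right) \left(201874 - 414116\right) = \left(\left(- \frac{100}{9}\right) 236010384481 - 166036\right) \left(-212242\right) = \left(- \frac{23601038448100}{9} - 166036\right) \left(-212242\right) = \left(- \frac{23601039942424}{9}\right) \left(-212242\right) = \frac{5009131919459954608}{9}$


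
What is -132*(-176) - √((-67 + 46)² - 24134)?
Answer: 23232 - I*√23693 ≈ 23232.0 - 153.93*I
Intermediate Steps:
-132*(-176) - √((-67 + 46)² - 24134) = 23232 - √((-21)² - 24134) = 23232 - √(441 - 24134) = 23232 - √(-23693) = 23232 - I*√23693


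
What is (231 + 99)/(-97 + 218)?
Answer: 30/11 ≈ 2.7273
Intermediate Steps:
(231 + 99)/(-97 + 218) = 330/121 = 330*(1/121) = 30/11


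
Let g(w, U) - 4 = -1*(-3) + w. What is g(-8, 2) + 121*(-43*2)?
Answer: -10407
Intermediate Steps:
g(w, U) = 7 + w (g(w, U) = 4 + (-1*(-3) + w) = 4 + (3 + w) = 7 + w)
g(-8, 2) + 121*(-43*2) = (7 - 8) + 121*(-43*2) = -1 + 121*(-86) = -1 - 10406 = -10407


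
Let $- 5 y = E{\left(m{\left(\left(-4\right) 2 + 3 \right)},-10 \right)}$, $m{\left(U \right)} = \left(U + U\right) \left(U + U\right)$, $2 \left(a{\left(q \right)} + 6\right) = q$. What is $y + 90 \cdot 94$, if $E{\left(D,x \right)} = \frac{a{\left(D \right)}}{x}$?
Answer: $\frac{211522}{25} \approx 8460.9$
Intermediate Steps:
$a{\left(q \right)} = -6 + \frac{q}{2}$
$m{\left(U \right)} = 4 U^{2}$ ($m{\left(U \right)} = 2 U 2 U = 4 U^{2}$)
$E{\left(D,x \right)} = \frac{-6 + \frac{D}{2}}{x}$
$y = \frac{22}{25}$ ($y = - \frac{\frac{1}{2} \frac{1}{-10} \left(-12 + 4 \left(\left(-4\right) 2 + 3\right)^{2}\right)}{5} = - \frac{\frac{1}{2} \left(- \frac{1}{10}\right) \left(-12 + 4 \left(-8 + 3\right)^{2}\right)}{5} = - \frac{\frac{1}{2} \left(- \frac{1}{10}\right) \left(-12 + 4 \left(-5\right)^{2}\right)}{5} = - \frac{\frac{1}{2} \left(- \frac{1}{10}\right) \left(-12 + 4 \cdot 25\right)}{5} = - \frac{\frac{1}{2} \left(- \frac{1}{10}\right) \left(-12 + 100\right)}{5} = - \frac{\frac{1}{2} \left(- \frac{1}{10}\right) 88}{5} = \left(- \frac{1}{5}\right) \left(- \frac{22}{5}\right) = \frac{22}{25} \approx 0.88$)
$y + 90 \cdot 94 = \frac{22}{25} + 90 \cdot 94 = \frac{22}{25} + 8460 = \frac{211522}{25}$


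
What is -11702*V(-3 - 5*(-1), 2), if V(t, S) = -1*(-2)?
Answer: -23404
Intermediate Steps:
V(t, S) = 2
-11702*V(-3 - 5*(-1), 2) = -11702*2 = -23404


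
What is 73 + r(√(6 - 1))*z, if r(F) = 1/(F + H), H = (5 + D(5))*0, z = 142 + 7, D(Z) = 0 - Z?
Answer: 73 + 149*√5/5 ≈ 139.63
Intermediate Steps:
D(Z) = -Z
z = 149
H = 0 (H = (5 - 1*5)*0 = (5 - 5)*0 = 0*0 = 0)
r(F) = 1/F (r(F) = 1/(F + 0) = 1/F)
73 + r(√(6 - 1))*z = 73 + 149/√(6 - 1) = 73 + 149/√5 = 73 + (√5/5)*149 = 73 + 149*√5/5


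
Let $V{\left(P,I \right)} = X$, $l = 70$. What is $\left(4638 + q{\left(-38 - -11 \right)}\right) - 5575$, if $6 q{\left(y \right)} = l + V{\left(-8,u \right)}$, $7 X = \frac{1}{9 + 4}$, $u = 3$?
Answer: $- \frac{505231}{546} \approx -925.33$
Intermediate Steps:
$X = \frac{1}{91}$ ($X = \frac{1}{7 \left(9 + 4\right)} = \frac{1}{7 \cdot 13} = \frac{1}{7} \cdot \frac{1}{13} = \frac{1}{91} \approx 0.010989$)
$V{\left(P,I \right)} = \frac{1}{91}$
$q{\left(y \right)} = \frac{6371}{546}$ ($q{\left(y \right)} = \frac{70 + \frac{1}{91}}{6} = \frac{1}{6} \cdot \frac{6371}{91} = \frac{6371}{546}$)
$\left(4638 + q{\left(-38 - -11 \right)}\right) - 5575 = \left(4638 + \frac{6371}{546}\right) - 5575 = \frac{2538719}{546} - 5575 = - \frac{505231}{546}$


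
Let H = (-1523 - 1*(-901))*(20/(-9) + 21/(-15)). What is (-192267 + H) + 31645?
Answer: -7126604/45 ≈ -1.5837e+5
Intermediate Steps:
H = 101386/45 (H = (-1523 + 901)*(20*(-⅑) + 21*(-1/15)) = -622*(-20/9 - 7/5) = -622*(-163/45) = 101386/45 ≈ 2253.0)
(-192267 + H) + 31645 = (-192267 + 101386/45) + 31645 = -8550629/45 + 31645 = -7126604/45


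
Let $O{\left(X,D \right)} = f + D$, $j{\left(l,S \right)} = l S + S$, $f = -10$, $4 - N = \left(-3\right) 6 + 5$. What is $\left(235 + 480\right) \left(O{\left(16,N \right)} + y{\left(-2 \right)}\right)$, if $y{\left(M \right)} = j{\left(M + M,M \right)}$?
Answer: $9295$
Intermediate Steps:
$N = 17$ ($N = 4 - \left(\left(-3\right) 6 + 5\right) = 4 - \left(-18 + 5\right) = 4 - -13 = 4 + 13 = 17$)
$j{\left(l,S \right)} = S + S l$ ($j{\left(l,S \right)} = S l + S = S + S l$)
$y{\left(M \right)} = M \left(1 + 2 M\right)$ ($y{\left(M \right)} = M \left(1 + \left(M + M\right)\right) = M \left(1 + 2 M\right)$)
$O{\left(X,D \right)} = -10 + D$
$\left(235 + 480\right) \left(O{\left(16,N \right)} + y{\left(-2 \right)}\right) = \left(235 + 480\right) \left(\left(-10 + 17\right) - 2 \left(1 + 2 \left(-2\right)\right)\right) = 715 \left(7 - 2 \left(1 - 4\right)\right) = 715 \left(7 - -6\right) = 715 \left(7 + 6\right) = 715 \cdot 13 = 9295$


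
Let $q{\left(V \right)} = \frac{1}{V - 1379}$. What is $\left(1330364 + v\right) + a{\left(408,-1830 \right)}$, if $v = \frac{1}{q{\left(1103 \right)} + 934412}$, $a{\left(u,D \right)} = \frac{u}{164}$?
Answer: $\frac{14067037351846802}{10573806151} \approx 1.3304 \cdot 10^{6}$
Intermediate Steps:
$a{\left(u,D \right)} = \frac{u}{164}$ ($a{\left(u,D \right)} = u \frac{1}{164} = \frac{u}{164}$)
$q{\left(V \right)} = \frac{1}{-1379 + V}$
$v = \frac{276}{257897711}$ ($v = \frac{1}{\frac{1}{-1379 + 1103} + 934412} = \frac{1}{\frac{1}{-276} + 934412} = \frac{1}{- \frac{1}{276} + 934412} = \frac{1}{\frac{257897711}{276}} = \frac{276}{257897711} \approx 1.0702 \cdot 10^{-6}$)
$\left(1330364 + v\right) + a{\left(408,-1830 \right)} = \left(1330364 + \frac{276}{257897711}\right) + \frac{1}{164} \cdot 408 = \frac{343097830397080}{257897711} + \frac{102}{41} = \frac{14067037351846802}{10573806151}$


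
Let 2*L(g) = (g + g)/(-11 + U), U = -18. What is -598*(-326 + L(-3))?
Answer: 5651698/29 ≈ 1.9489e+5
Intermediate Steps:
L(g) = -g/29 (L(g) = ((g + g)/(-11 - 18))/2 = ((2*g)/(-29))/2 = ((2*g)*(-1/29))/2 = (-2*g/29)/2 = -g/29)
-598*(-326 + L(-3)) = -598*(-326 - 1/29*(-3)) = -598*(-326 + 3/29) = -598*(-9451/29) = 5651698/29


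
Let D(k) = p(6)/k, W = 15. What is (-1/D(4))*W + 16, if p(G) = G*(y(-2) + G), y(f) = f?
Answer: 27/2 ≈ 13.500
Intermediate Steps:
p(G) = G*(-2 + G)
D(k) = 24/k (D(k) = (6*(-2 + 6))/k = (6*4)/k = 24/k)
(-1/D(4))*W + 16 = -1/(24/4)*15 + 16 = -1/(24*(¼))*15 + 16 = -1/6*15 + 16 = -1*⅙*15 + 16 = -⅙*15 + 16 = -5/2 + 16 = 27/2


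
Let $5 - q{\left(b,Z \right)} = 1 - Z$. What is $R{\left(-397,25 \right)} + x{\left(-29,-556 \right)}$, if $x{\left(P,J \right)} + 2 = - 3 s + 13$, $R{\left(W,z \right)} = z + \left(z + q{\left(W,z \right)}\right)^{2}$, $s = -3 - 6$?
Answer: $2979$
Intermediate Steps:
$q{\left(b,Z \right)} = 4 + Z$ ($q{\left(b,Z \right)} = 5 - \left(1 - Z\right) = 5 + \left(-1 + Z\right) = 4 + Z$)
$s = -9$ ($s = -3 - 6 = -9$)
$R{\left(W,z \right)} = z + \left(4 + 2 z\right)^{2}$ ($R{\left(W,z \right)} = z + \left(z + \left(4 + z\right)\right)^{2} = z + \left(4 + 2 z\right)^{2}$)
$x{\left(P,J \right)} = 38$ ($x{\left(P,J \right)} = -2 + \left(\left(-3\right) \left(-9\right) + 13\right) = -2 + \left(27 + 13\right) = -2 + 40 = 38$)
$R{\left(-397,25 \right)} + x{\left(-29,-556 \right)} = \left(25 + 4 \left(2 + 25\right)^{2}\right) + 38 = \left(25 + 4 \cdot 27^{2}\right) + 38 = \left(25 + 4 \cdot 729\right) + 38 = \left(25 + 2916\right) + 38 = 2941 + 38 = 2979$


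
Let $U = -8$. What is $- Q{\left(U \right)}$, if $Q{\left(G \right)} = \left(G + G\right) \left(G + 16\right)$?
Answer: $128$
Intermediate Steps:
$Q{\left(G \right)} = 2 G \left(16 + G\right)$
$- Q{\left(U \right)} = - 2 \left(-8\right) \left(16 - 8\right) = - 2 \left(-8\right) 8 = \left(-1\right) \left(-128\right) = 128$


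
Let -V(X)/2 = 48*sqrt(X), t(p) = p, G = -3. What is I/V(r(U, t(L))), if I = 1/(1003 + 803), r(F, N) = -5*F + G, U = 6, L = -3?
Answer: I*sqrt(33)/5721408 ≈ 1.004e-6*I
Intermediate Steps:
r(F, N) = -3 - 5*F (r(F, N) = -5*F - 3 = -3 - 5*F)
I = 1/1806 ≈ 0.00055371
V(X) = -96*sqrt(X)
I/V(r(U, t(L))) = 1/(1806*((-96*sqrt(-3 - 5*6)))) = 1/(1806*((-96*sqrt(-3 - 30)))) = 1/(1806*((-96*I*sqrt(33)))) = (I*sqrt(33)/3168)/1806 = I*sqrt(33)/5721408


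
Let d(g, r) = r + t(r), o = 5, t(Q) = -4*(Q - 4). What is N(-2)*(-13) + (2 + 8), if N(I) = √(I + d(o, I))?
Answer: 10 - 26*√5 ≈ -48.138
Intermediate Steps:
t(Q) = 16 - 4*Q (t(Q) = -4*(-4 + Q) = 16 - 4*Q)
d(g, r) = 16 - 3*r (d(g, r) = r + (16 - 4*r) = 16 - 3*r)
N(I) = √(16 - 2*I) (N(I) = √(I + (16 - 3*I)) = √(16 - 2*I))
N(-2)*(-13) + (2 + 8) = √(16 - 2*(-2))*(-13) + (2 + 8) = √(16 + 4)*(-13) + 10 = √20*(-13) + 10 = (2*√5)*(-13) + 10 = -26*√5 + 10 = 10 - 26*√5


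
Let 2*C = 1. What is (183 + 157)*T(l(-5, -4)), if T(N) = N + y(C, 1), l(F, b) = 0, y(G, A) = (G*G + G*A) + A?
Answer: 595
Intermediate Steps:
C = 1/2 (C = (1/2)*1 = 1/2 ≈ 0.50000)
y(G, A) = A + G**2 + A*G (y(G, A) = (G**2 + A*G) + A = A + G**2 + A*G)
T(N) = 7/4 + N (T(N) = N + (1 + (1/2)**2 + 1*(1/2)) = N + (1 + 1/4 + 1/2) = N + 7/4 = 7/4 + N)
(183 + 157)*T(l(-5, -4)) = (183 + 157)*(7/4 + 0) = 340*(7/4) = 595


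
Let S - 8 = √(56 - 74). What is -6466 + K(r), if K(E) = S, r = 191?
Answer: -6458 + 3*I*√2 ≈ -6458.0 + 4.2426*I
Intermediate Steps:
S = 8 + 3*I*√2 (S = 8 + √(56 - 74) = 8 + √(-18) = 8 + 3*I*√2 ≈ 8.0 + 4.2426*I)
K(E) = 8 + 3*I*√2
-6466 + K(r) = -6466 + (8 + 3*I*√2) = -6458 + 3*I*√2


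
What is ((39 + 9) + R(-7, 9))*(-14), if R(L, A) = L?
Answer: -574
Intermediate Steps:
((39 + 9) + R(-7, 9))*(-14) = ((39 + 9) - 7)*(-14) = (48 - 7)*(-14) = 41*(-14) = -574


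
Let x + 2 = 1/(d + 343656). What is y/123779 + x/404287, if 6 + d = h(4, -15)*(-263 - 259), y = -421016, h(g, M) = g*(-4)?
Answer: -59914803611762521/17614968766177146 ≈ -3.4014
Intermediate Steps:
h(g, M) = -4*g
d = 8346 (d = -6 + (-4*4)*(-263 - 259) = -6 - 16*(-522) = -6 + 8352 = 8346)
x = -704003/352002 (x = -2 + 1/(8346 + 343656) = -2 + 1/352002 = -704003/352002 ≈ -2.0000)
y/123779 + x/404287 = -421016/123779 - 704003/352002/404287 = -421016*1/123779 - 704003/352002*1/404287 = -421016/123779 - 704003/142309832574 = -59914803611762521/17614968766177146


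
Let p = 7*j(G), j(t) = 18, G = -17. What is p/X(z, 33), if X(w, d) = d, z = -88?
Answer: 42/11 ≈ 3.8182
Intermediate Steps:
p = 126 (p = 7*18 = 126)
p/X(z, 33) = 126/33 = 126*(1/33) = 42/11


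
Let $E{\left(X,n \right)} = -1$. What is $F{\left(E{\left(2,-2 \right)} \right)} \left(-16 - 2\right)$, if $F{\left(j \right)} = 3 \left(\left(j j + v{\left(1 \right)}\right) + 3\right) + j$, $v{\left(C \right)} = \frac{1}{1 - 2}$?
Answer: $-144$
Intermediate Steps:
$v{\left(C \right)} = -1$ ($v{\left(C \right)} = \frac{1}{-1} = -1$)
$F{\left(j \right)} = 6 + j + 3 j^{2}$ ($F{\left(j \right)} = 3 \left(\left(j j - 1\right) + 3\right) + j = 3 \left(\left(j^{2} - 1\right) + 3\right) + j = 3 \left(\left(-1 + j^{2}\right) + 3\right) + j = 3 \left(2 + j^{2}\right) + j = \left(6 + 3 j^{2}\right) + j = 6 + j + 3 j^{2}$)
$F{\left(E{\left(2,-2 \right)} \right)} \left(-16 - 2\right) = \left(6 - 1 + 3 \left(-1\right)^{2}\right) \left(-16 - 2\right) = \left(6 - 1 + 3 \cdot 1\right) \left(-18\right) = \left(6 - 1 + 3\right) \left(-18\right) = 8 \left(-18\right) = -144$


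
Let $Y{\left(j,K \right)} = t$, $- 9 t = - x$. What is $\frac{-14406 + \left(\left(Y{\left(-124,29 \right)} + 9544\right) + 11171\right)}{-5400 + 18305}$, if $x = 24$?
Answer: $\frac{3787}{7743} \approx 0.48909$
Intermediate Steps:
$t = \frac{8}{3}$ ($t = - \frac{\left(-1\right) 24}{9} = \left(- \frac{1}{9}\right) \left(-24\right) = \frac{8}{3} \approx 2.6667$)
$Y{\left(j,K \right)} = \frac{8}{3}$
$\frac{-14406 + \left(\left(Y{\left(-124,29 \right)} + 9544\right) + 11171\right)}{-5400 + 18305} = \frac{-14406 + \left(\left(\frac{8}{3} + 9544\right) + 11171\right)}{-5400 + 18305} = \frac{-14406 + \left(\frac{28640}{3} + 11171\right)}{12905} = \left(-14406 + \frac{62153}{3}\right) \frac{1}{12905} = \frac{18935}{3} \cdot \frac{1}{12905} = \frac{3787}{7743}$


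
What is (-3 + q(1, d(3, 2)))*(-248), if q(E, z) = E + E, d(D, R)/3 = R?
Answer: 248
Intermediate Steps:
d(D, R) = 3*R
q(E, z) = 2*E
(-3 + q(1, d(3, 2)))*(-248) = (-3 + 2*1)*(-248) = (-3 + 2)*(-248) = -1*(-248) = 248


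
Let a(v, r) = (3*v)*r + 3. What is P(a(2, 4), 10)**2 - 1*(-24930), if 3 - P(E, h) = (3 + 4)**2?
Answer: 27046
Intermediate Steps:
a(v, r) = 3 + 3*r*v (a(v, r) = 3*r*v + 3 = 3 + 3*r*v)
P(E, h) = -46 (P(E, h) = 3 - (3 + 4)**2 = 3 - 1*7**2 = 3 - 1*49 = 3 - 49 = -46)
P(a(2, 4), 10)**2 - 1*(-24930) = (-46)**2 - 1*(-24930) = 2116 + 24930 = 27046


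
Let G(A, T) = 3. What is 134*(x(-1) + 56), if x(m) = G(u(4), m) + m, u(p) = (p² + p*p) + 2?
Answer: 7772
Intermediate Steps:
u(p) = 2 + 2*p² (u(p) = (p² + p²) + 2 = 2*p² + 2 = 2 + 2*p²)
x(m) = 3 + m
134*(x(-1) + 56) = 134*((3 - 1) + 56) = 134*(2 + 56) = 134*58 = 7772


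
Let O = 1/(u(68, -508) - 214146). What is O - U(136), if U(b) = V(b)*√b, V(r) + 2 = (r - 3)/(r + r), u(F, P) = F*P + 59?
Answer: -1/248631 + 411*√34/136 ≈ 17.621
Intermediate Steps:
u(F, P) = 59 + F*P
V(r) = -2 + (-3 + r)/(2*r) (V(r) = -2 + (r - 3)/(r + r) = -2 + (-3 + r)/((2*r)) = -2 + (-3 + r)*(1/(2*r)) = -2 + (-3 + r)/(2*r))
U(b) = 3*(-1 - b)/(2*√b) (U(b) = (3*(-1 - b)/(2*b))*√b = 3*(-1 - b)/(2*√b))
O = -1/248631 (O = 1/((59 + 68*(-508)) - 214146) = 1/((59 - 34544) - 214146) = 1/(-34485 - 214146) = 1/(-248631) = -1/248631 ≈ -4.0220e-6)
O - U(136) = -1/248631 - 3*(-1 - 1*136)/(2*√136) = -1/248631 - 3*√34/68*(-1 - 136)/2 = -1/248631 - 3*√34/68*(-137)/2 = -1/248631 - (-411)*√34/136 = -1/248631 + 411*√34/136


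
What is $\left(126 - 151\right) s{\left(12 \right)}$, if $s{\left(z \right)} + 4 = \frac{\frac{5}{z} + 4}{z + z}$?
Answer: $\frac{27475}{288} \approx 95.399$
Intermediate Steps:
$s{\left(z \right)} = -4 + \frac{4 + \frac{5}{z}}{2 z}$ ($s{\left(z \right)} = -4 + \frac{\frac{5}{z} + 4}{z + z} = -4 + \frac{4 + \frac{5}{z}}{2 z}$)
$\left(126 - 151\right) s{\left(12 \right)} = \left(126 - 151\right) \left(-4 + \frac{2}{12} + \frac{5}{2 \cdot 144}\right) = - 25 \left(-4 + 2 \cdot \frac{1}{12} + \frac{5}{2} \cdot \frac{1}{144}\right) = - 25 \left(-4 + \frac{1}{6} + \frac{5}{288}\right) = \left(-25\right) \left(- \frac{1099}{288}\right) = \frac{27475}{288}$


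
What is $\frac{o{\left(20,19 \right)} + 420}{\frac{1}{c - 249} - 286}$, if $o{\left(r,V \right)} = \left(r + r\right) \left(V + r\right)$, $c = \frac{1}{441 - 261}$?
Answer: $- \frac{44370810}{6409207} \approx -6.923$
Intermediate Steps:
$c = \frac{1}{180} \approx 0.0055556$
$o{\left(r,V \right)} = 2 r \left(V + r\right)$
$\frac{o{\left(20,19 \right)} + 420}{\frac{1}{c - 249} - 286} = \frac{2 \cdot 20 \left(19 + 20\right) + 420}{\frac{1}{\frac{1}{180} - 249} - 286} = \frac{2 \cdot 20 \cdot 39 + 420}{\frac{1}{- \frac{44819}{180}} - 286} = \frac{1560 + 420}{- \frac{180}{44819} - 286} = \frac{1980}{- \frac{12818414}{44819}} = 1980 \left(- \frac{44819}{12818414}\right) = - \frac{44370810}{6409207}$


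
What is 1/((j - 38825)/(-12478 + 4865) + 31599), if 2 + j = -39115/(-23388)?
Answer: 178052844/5627199864317 ≈ 3.1641e-5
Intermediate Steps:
j = -7661/23388 (j = -2 - 39115/(-23388) = -2 - 39115*(-1/23388) = -2 + 39115/23388 = -7661/23388 ≈ -0.32756)
1/((j - 38825)/(-12478 + 4865) + 31599) = 1/((-7661/23388 - 38825)/(-12478 + 4865) + 31599) = 1/(-908046761/23388/(-7613) + 31599) = 1/(-908046761/23388*(-1/7613) + 31599) = 1/(908046761/178052844 + 31599) = 1/(5627199864317/178052844) = 178052844/5627199864317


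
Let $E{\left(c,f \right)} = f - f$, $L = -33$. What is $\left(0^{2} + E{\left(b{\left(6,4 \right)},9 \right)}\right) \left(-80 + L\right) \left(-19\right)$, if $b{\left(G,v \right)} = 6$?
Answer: $0$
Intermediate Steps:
$E{\left(c,f \right)} = 0$
$\left(0^{2} + E{\left(b{\left(6,4 \right)},9 \right)}\right) \left(-80 + L\right) \left(-19\right) = \left(0^{2} + 0\right) \left(-80 - 33\right) \left(-19\right) = \left(0 + 0\right) \left(-113\right) \left(-19\right) = 0 \left(-113\right) \left(-19\right) = 0 \left(-19\right) = 0$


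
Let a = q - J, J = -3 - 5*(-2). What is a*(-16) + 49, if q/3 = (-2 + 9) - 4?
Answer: 17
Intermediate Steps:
q = 9 (q = 3*((-2 + 9) - 4) = 3*(7 - 4) = 3*3 = 9)
J = 7 (J = -3 + 10 = 7)
a = 2 (a = 9 - 1*7 = 9 - 7 = 2)
a*(-16) + 49 = 2*(-16) + 49 = -32 + 49 = 17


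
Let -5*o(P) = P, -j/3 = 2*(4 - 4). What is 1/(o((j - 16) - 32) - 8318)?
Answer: -5/41542 ≈ -0.00012036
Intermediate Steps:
j = 0 (j = -6*(4 - 4) = -6*0 = -3*0 = 0)
o(P) = -P/5
1/(o((j - 16) - 32) - 8318) = 1/(-((0 - 16) - 32)/5 - 8318) = 1/(-(-16 - 32)/5 - 8318) = 1/(-⅕*(-48) - 8318) = 1/(48/5 - 8318) = 1/(-41542/5) = -5/41542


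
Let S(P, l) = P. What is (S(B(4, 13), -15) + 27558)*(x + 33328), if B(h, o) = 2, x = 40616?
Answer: 2037896640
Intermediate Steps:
(S(B(4, 13), -15) + 27558)*(x + 33328) = (2 + 27558)*(40616 + 33328) = 27560*73944 = 2037896640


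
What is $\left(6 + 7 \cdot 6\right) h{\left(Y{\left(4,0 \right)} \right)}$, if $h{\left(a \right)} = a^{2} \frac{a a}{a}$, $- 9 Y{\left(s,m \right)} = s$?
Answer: $- \frac{1024}{243} \approx -4.214$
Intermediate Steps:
$Y{\left(s,m \right)} = - \frac{s}{9}$
$h{\left(a \right)} = a^{3}$ ($h{\left(a \right)} = a^{2} \frac{a^{2}}{a} = a^{2} a = a^{3}$)
$\left(6 + 7 \cdot 6\right) h{\left(Y{\left(4,0 \right)} \right)} = \left(6 + 7 \cdot 6\right) \left(\left(- \frac{1}{9}\right) 4\right)^{3} = \left(6 + 42\right) \left(- \frac{4}{9}\right)^{3} = 48 \left(- \frac{64}{729}\right) = - \frac{1024}{243}$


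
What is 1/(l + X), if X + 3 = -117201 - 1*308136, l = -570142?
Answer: -1/995482 ≈ -1.0045e-6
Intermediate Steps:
X = -425340 (X = -3 + (-117201 - 1*308136) = -3 + (-117201 - 308136) = -3 - 425337 = -425340)
1/(l + X) = 1/(-570142 - 425340) = 1/(-995482) = -1/995482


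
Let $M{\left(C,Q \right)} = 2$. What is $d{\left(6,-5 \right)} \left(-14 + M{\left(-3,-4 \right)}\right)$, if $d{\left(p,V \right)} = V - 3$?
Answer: $96$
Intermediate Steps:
$d{\left(p,V \right)} = -3 + V$ ($d{\left(p,V \right)} = V - 3 = -3 + V$)
$d{\left(6,-5 \right)} \left(-14 + M{\left(-3,-4 \right)}\right) = \left(-3 - 5\right) \left(-14 + 2\right) = \left(-8\right) \left(-12\right) = 96$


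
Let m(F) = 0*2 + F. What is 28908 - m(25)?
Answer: 28883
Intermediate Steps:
m(F) = F (m(F) = 0 + F = F)
28908 - m(25) = 28908 - 1*25 = 28908 - 25 = 28883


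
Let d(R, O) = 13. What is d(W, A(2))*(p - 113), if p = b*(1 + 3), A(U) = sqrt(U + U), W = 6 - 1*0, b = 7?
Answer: -1105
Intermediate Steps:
W = 6 (W = 6 + 0 = 6)
A(U) = sqrt(2)*sqrt(U) (A(U) = sqrt(2*U) = sqrt(2)*sqrt(U))
p = 28 (p = 7*(1 + 3) = 7*4 = 28)
d(W, A(2))*(p - 113) = 13*(28 - 113) = 13*(-85) = -1105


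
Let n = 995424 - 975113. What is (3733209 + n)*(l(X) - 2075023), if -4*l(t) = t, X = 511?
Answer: -7789119843140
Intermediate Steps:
l(t) = -t/4
n = 20311
(3733209 + n)*(l(X) - 2075023) = (3733209 + 20311)*(-¼*511 - 2075023) = 3753520*(-511/4 - 2075023) = 3753520*(-8300603/4) = -7789119843140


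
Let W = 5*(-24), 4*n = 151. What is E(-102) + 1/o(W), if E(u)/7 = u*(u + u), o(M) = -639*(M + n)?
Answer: 30621406540/210231 ≈ 1.4566e+5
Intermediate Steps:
n = 151/4 (n = (¼)*151 = 151/4 ≈ 37.750)
W = -120
o(M) = -96489/4 - 639*M (o(M) = -639*(M + 151/4) = -639*(151/4 + M) = -96489/4 - 639*M)
E(u) = 14*u² (E(u) = 7*(u*(u + u)) = 7*(u*(2*u)) = 7*(2*u²) = 14*u²)
E(-102) + 1/o(W) = 14*(-102)² + 1/(-96489/4 - 639*(-120)) = 14*10404 + 1/(-96489/4 + 76680) = 145656 + 1/(210231/4) = 145656 + 4/210231 = 30621406540/210231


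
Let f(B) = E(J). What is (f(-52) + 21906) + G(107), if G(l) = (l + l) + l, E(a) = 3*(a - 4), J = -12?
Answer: 22179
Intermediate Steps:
E(a) = -12 + 3*a (E(a) = 3*(-4 + a) = -12 + 3*a)
G(l) = 3*l (G(l) = 2*l + l = 3*l)
f(B) = -48 (f(B) = -12 + 3*(-12) = -12 - 36 = -48)
(f(-52) + 21906) + G(107) = (-48 + 21906) + 3*107 = 21858 + 321 = 22179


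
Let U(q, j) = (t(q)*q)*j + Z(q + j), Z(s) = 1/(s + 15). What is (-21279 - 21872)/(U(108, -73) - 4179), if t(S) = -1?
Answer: -2157550/185251 ≈ -11.647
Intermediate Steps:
Z(s) = 1/(15 + s)
U(q, j) = 1/(15 + j + q) - j*q (U(q, j) = (-q)*j + 1/(15 + (q + j)) = -j*q + 1/(15 + (j + q)) = -j*q + 1/(15 + j + q) = 1/(15 + j + q) - j*q)
(-21279 - 21872)/(U(108, -73) - 4179) = (-21279 - 21872)/((1 - 1*(-73)*108*(15 - 73 + 108))/(15 - 73 + 108) - 4179) = -43151/((1 - 1*(-73)*108*50)/50 - 4179) = -43151/((1 + 394200)/50 - 4179) = -43151/((1/50)*394201 - 4179) = -43151/(394201/50 - 4179) = -43151/185251/50 = -43151*50/185251 = -2157550/185251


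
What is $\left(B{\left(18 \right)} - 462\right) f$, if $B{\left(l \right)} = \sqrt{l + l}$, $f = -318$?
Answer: $145008$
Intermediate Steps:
$B{\left(l \right)} = \sqrt{2} \sqrt{l}$ ($B{\left(l \right)} = \sqrt{2 l} = \sqrt{2} \sqrt{l}$)
$\left(B{\left(18 \right)} - 462\right) f = \left(\sqrt{2} \sqrt{18} - 462\right) \left(-318\right) = \left(\sqrt{2} \cdot 3 \sqrt{2} - 462\right) \left(-318\right) = \left(6 - 462\right) \left(-318\right) = \left(-456\right) \left(-318\right) = 145008$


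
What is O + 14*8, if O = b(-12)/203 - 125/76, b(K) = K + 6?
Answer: 1702105/15428 ≈ 110.33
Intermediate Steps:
b(K) = 6 + K
O = -25831/15428 (O = (6 - 12)/203 - 125/76 = -6*1/203 - 125*1/76 = -6/203 - 125/76 = -25831/15428 ≈ -1.6743)
O + 14*8 = -25831/15428 + 14*8 = -25831/15428 + 112 = 1702105/15428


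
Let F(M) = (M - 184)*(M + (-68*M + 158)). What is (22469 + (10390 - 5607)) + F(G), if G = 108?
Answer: 565180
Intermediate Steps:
F(M) = (-184 + M)*(158 - 67*M) (F(M) = (-184 + M)*(M + (158 - 68*M)) = (-184 + M)*(158 - 67*M))
(22469 + (10390 - 5607)) + F(G) = (22469 + (10390 - 5607)) + (-29072 - 67*108**2 + 12486*108) = (22469 + 4783) + (-29072 - 67*11664 + 1348488) = 27252 + (-29072 - 781488 + 1348488) = 27252 + 537928 = 565180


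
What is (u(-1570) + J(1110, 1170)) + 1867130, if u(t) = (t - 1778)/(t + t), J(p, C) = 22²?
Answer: 1466077827/785 ≈ 1.8676e+6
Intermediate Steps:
J(p, C) = 484
u(t) = (-1778 + t)/(2*t) (u(t) = (-1778 + t)/((2*t)) = (-1778 + t)*(1/(2*t)) = (-1778 + t)/(2*t))
(u(-1570) + J(1110, 1170)) + 1867130 = ((½)*(-1778 - 1570)/(-1570) + 484) + 1867130 = ((½)*(-1/1570)*(-3348) + 484) + 1867130 = (837/785 + 484) + 1867130 = 380777/785 + 1867130 = 1466077827/785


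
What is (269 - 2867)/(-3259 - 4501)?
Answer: 1299/3880 ≈ 0.33479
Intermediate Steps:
(269 - 2867)/(-3259 - 4501) = -2598/(-7760) = -2598*(-1/7760) = 1299/3880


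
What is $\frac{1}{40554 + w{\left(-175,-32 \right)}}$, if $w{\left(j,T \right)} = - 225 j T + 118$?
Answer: $- \frac{1}{1219328} \approx -8.2012 \cdot 10^{-7}$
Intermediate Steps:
$w{\left(j,T \right)} = 118 - 225 T j$ ($w{\left(j,T \right)} = - 225 T j + 118 = 118 - 225 T j$)
$\frac{1}{40554 + w{\left(-175,-32 \right)}} = \frac{1}{40554 + \left(118 - \left(-7200\right) \left(-175\right)\right)} = \frac{1}{40554 + \left(118 - 1260000\right)} = \frac{1}{40554 - 1259882} = \frac{1}{-1219328} = - \frac{1}{1219328}$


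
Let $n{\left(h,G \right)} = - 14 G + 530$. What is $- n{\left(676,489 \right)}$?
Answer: $6316$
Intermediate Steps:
$n{\left(h,G \right)} = 530 - 14 G$
$- n{\left(676,489 \right)} = - (530 - 6846) = \left(-1\right) \left(-6316\right) = 6316$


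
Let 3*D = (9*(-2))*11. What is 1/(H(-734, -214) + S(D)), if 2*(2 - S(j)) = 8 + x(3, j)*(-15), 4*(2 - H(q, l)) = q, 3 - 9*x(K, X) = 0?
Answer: 1/186 ≈ 0.0053763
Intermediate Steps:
x(K, X) = 1/3 (x(K, X) = 1/3 - 1/9*0 = 1/3 + 0 = 1/3)
H(q, l) = 2 - q/4
D = -66 (D = ((9*(-2))*11)/3 = (-18*11)/3 = (1/3)*(-198) = -66)
S(j) = 1/2 (S(j) = 2 - (8 + (1/3)*(-15))/2 = 2 - (8 - 5)/2 = 2 - 1/2*3 = 2 - 3/2 = 1/2)
1/(H(-734, -214) + S(D)) = 1/((2 - 1/4*(-734)) + 1/2) = 1/((2 + 367/2) + 1/2) = 1/(371/2 + 1/2) = 1/186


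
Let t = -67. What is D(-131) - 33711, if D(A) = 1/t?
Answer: -2258638/67 ≈ -33711.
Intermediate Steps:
D(A) = -1/67 (D(A) = 1/(-67) = -1/67)
D(-131) - 33711 = -1/67 - 33711 = -2258638/67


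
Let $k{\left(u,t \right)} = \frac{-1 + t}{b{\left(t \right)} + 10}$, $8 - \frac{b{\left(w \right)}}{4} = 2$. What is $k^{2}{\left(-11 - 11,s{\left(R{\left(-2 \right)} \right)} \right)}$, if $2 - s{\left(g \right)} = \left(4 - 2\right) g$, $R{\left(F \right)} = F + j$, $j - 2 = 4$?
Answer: $\frac{49}{1156} \approx 0.042388$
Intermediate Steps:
$j = 6$ ($j = 2 + 4 = 6$)
$R{\left(F \right)} = 6 + F$ ($R{\left(F \right)} = F + 6 = 6 + F$)
$b{\left(w \right)} = 24$ ($b{\left(w \right)} = 32 - 8 = 24$)
$s{\left(g \right)} = 2 - 2 g$ ($s{\left(g \right)} = 2 - \left(4 - 2\right) g = 2 - 2 g$)
$k{\left(u,t \right)} = - \frac{1}{34} + \frac{t}{34}$ ($k{\left(u,t \right)} = \frac{-1 + t}{24 + 10} = \frac{-1 + t}{34} = \left(-1 + t\right) \frac{1}{34} = - \frac{1}{34} + \frac{t}{34}$)
$k^{2}{\left(-11 - 11,s{\left(R{\left(-2 \right)} \right)} \right)} = \left(- \frac{1}{34} + \frac{2 - 2 \left(6 - 2\right)}{34}\right)^{2} = \left(- \frac{1}{34} + \frac{2 - 8}{34}\right)^{2} = \left(- \frac{1}{34} + \frac{1}{34} \left(-6\right)\right)^{2} = \left(- \frac{1}{34} - \frac{3}{17}\right)^{2} = \left(- \frac{7}{34}\right)^{2} = \frac{49}{1156}$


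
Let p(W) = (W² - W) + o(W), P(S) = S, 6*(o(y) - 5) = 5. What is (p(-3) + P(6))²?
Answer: 20449/36 ≈ 568.03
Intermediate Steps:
o(y) = 35/6 (o(y) = 5 + (⅙)*5 = 5 + ⅚ = 35/6)
p(W) = 35/6 + W² - W (p(W) = (W² - W) + 35/6 = 35/6 + W² - W)
(p(-3) + P(6))² = ((35/6 + (-3)² - 1*(-3)) + 6)² = ((35/6 + 9 + 3) + 6)² = (107/6 + 6)² = (143/6)² = 20449/36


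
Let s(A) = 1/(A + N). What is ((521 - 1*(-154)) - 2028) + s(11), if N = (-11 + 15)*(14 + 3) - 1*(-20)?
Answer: -133946/99 ≈ -1353.0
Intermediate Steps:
N = 88 (N = 4*17 + 20 = 68 + 20 = 88)
s(A) = 1/(88 + A) (s(A) = 1/(A + 88) = 1/(88 + A))
((521 - 1*(-154)) - 2028) + s(11) = ((521 - 1*(-154)) - 2028) + 1/(88 + 11) = ((521 + 154) - 2028) + 1/99 = (675 - 2028) + 1/99 = -1353 + 1/99 = -133946/99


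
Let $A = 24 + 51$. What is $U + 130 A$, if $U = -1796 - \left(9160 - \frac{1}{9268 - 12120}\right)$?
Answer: $- \frac{3439513}{2852} \approx -1206.0$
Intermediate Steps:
$A = 75$
$U = - \frac{31246513}{2852}$ ($U = -1796 - \left(9160 - \frac{1}{-2852}\right) = -1796 - \frac{26124321}{2852} = - \frac{31246513}{2852} \approx -10956.0$)
$U + 130 A = - \frac{31246513}{2852} + 130 \cdot 75 = - \frac{31246513}{2852} + 9750 = - \frac{3439513}{2852}$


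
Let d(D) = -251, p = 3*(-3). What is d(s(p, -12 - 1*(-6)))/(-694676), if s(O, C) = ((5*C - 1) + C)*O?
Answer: 251/694676 ≈ 0.00036132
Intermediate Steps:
p = -9
s(O, C) = O*(-1 + 6*C) (s(O, C) = ((-1 + 5*C) + C)*O = (-1 + 6*C)*O = O*(-1 + 6*C))
d(s(p, -12 - 1*(-6)))/(-694676) = -251/(-694676) = -251*(-1/694676) = 251/694676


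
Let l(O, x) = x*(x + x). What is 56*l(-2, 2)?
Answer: 448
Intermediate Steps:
l(O, x) = 2*x**2 (l(O, x) = x*(2*x) = 2*x**2)
56*l(-2, 2) = 56*(2*2**2) = 56*(2*4) = 56*8 = 448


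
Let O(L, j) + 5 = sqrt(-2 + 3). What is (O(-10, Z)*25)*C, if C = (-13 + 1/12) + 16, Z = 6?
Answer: -925/3 ≈ -308.33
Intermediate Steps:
O(L, j) = -4 (O(L, j) = -5 + sqrt(-2 + 3) = -5 + sqrt(1) = -5 + 1 = -4)
C = 37/12 (C = (-13 + 1/12) + 16 = -155/12 + 16 = 37/12 ≈ 3.0833)
(O(-10, Z)*25)*C = -4*25*(37/12) = -100*37/12 = -925/3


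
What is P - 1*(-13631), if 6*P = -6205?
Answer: 75581/6 ≈ 12597.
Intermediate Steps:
P = -6205/6 (P = (1/6)*(-6205) = -6205/6 ≈ -1034.2)
P - 1*(-13631) = -6205/6 - 1*(-13631) = -6205/6 + 13631 = 75581/6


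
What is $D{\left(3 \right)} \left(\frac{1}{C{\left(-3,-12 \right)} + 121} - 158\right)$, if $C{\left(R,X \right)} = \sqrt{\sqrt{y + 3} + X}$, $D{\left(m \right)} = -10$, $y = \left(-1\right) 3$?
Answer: $\frac{23150530}{14653} + \frac{20 i \sqrt{3}}{14653} \approx 1579.9 + 0.0023641 i$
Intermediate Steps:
$y = -3$
$C{\left(R,X \right)} = \sqrt{X}$ ($C{\left(R,X \right)} = \sqrt{\sqrt{-3 + 3} + X} = \sqrt{\sqrt{0} + X} = \sqrt{0 + X} = \sqrt{X}$)
$D{\left(3 \right)} \left(\frac{1}{C{\left(-3,-12 \right)} + 121} - 158\right) = - 10 \left(\frac{1}{\sqrt{-12} + 121} - 158\right) = - 10 \left(\frac{1}{2 i \sqrt{3} + 121} - 158\right) = - 10 \left(\frac{1}{121 + 2 i \sqrt{3}} - 158\right) = - 10 \left(-158 + \frac{1}{121 + 2 i \sqrt{3}}\right) = 1580 - \frac{10}{121 + 2 i \sqrt{3}}$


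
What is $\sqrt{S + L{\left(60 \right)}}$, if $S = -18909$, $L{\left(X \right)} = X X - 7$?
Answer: $2 i \sqrt{3829} \approx 123.76 i$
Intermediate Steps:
$L{\left(X \right)} = -7 + X^{2}$ ($L{\left(X \right)} = X^{2} - 7 = -7 + X^{2}$)
$\sqrt{S + L{\left(60 \right)}} = \sqrt{-18909 - \left(7 - 60^{2}\right)} = \sqrt{-18909 + \left(-7 + 3600\right)} = \sqrt{-18909 + 3593} = \sqrt{-15316} = 2 i \sqrt{3829}$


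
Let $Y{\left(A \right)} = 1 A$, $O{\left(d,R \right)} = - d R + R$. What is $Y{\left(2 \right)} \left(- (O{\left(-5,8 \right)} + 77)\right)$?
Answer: $-250$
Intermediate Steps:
$O{\left(d,R \right)} = R - R d$ ($O{\left(d,R \right)} = - R d + R = R - R d$)
$Y{\left(A \right)} = A$
$Y{\left(2 \right)} \left(- (O{\left(-5,8 \right)} + 77)\right) = 2 \left(- (8 \left(1 - -5\right) + 77)\right) = 2 \left(- (8 \left(1 + 5\right) + 77)\right) = 2 \left(- (8 \cdot 6 + 77)\right) = 2 \left(- (48 + 77)\right) = 2 \left(\left(-1\right) 125\right) = 2 \left(-125\right) = -250$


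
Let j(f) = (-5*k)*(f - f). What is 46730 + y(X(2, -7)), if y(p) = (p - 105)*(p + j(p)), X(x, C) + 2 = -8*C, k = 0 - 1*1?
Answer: 43976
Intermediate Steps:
k = -1 (k = 0 - 1 = -1)
X(x, C) = -2 - 8*C
j(f) = 0 (j(f) = (-5*(-1))*(f - f) = 5*0 = 0)
y(p) = p*(-105 + p) (y(p) = (p - 105)*(p + 0) = (-105 + p)*p = p*(-105 + p))
46730 + y(X(2, -7)) = 46730 + (-2 - 8*(-7))*(-105 + (-2 - 8*(-7))) = 46730 + (-2 + 56)*(-105 + (-2 + 56)) = 46730 + 54*(-105 + 54) = 46730 + 54*(-51) = 46730 - 2754 = 43976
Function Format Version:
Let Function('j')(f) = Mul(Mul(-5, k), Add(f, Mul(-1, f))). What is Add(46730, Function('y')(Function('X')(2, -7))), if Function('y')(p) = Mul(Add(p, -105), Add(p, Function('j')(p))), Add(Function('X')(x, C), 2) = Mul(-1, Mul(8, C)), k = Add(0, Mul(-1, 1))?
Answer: 43976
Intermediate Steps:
k = -1 (k = Add(0, -1) = -1)
Function('X')(x, C) = Add(-2, Mul(-8, C)) (Function('X')(x, C) = Add(-2, Mul(-1, Mul(8, C))) = Add(-2, Mul(-8, C)))
Function('j')(f) = 0 (Function('j')(f) = Mul(Mul(-5, -1), Add(f, Mul(-1, f))) = Mul(5, 0) = 0)
Function('y')(p) = Mul(p, Add(-105, p)) (Function('y')(p) = Mul(Add(p, -105), Add(p, 0)) = Mul(Add(-105, p), p) = Mul(p, Add(-105, p)))
Add(46730, Function('y')(Function('X')(2, -7))) = Add(46730, Mul(Add(-2, Mul(-8, -7)), Add(-105, Add(-2, Mul(-8, -7))))) = Add(46730, Mul(Add(-2, 56), Add(-105, Add(-2, 56)))) = Add(46730, Mul(54, Add(-105, 54))) = Add(46730, Mul(54, -51)) = Add(46730, -2754) = 43976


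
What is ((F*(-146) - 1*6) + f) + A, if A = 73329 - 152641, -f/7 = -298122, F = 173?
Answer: 1982278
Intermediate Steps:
f = 2086854 (f = -7*(-298122) = 2086854)
A = -79312
((F*(-146) - 1*6) + f) + A = ((173*(-146) - 1*6) + 2086854) - 79312 = ((-25258 - 6) + 2086854) - 79312 = (-25264 + 2086854) - 79312 = 2061590 - 79312 = 1982278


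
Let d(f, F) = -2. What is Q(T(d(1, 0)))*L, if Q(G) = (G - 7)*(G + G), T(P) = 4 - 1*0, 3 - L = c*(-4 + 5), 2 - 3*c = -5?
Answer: -16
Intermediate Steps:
c = 7/3 (c = 2/3 - 1/3*(-5) = 2/3 + 5/3 = 7/3 ≈ 2.3333)
L = 2/3 (L = 3 - 7*(-4 + 5)/3 = 3 - 7/3 = 2/3 ≈ 0.66667)
T(P) = 4 (T(P) = 4 + 0 = 4)
Q(G) = 2*G*(-7 + G) (Q(G) = (-7 + G)*(2*G) = 2*G*(-7 + G))
Q(T(d(1, 0)))*L = (2*4*(-7 + 4))*(2/3) = (2*4*(-3))*(2/3) = -24*2/3 = -16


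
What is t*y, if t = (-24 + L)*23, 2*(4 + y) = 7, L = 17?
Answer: 161/2 ≈ 80.500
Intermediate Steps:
y = -1/2 (y = -4 + (1/2)*7 = -4 + 7/2 = -1/2 ≈ -0.50000)
t = -161 (t = (-24 + 17)*23 = -7*23 = -161)
t*y = -161*(-1/2) = 161/2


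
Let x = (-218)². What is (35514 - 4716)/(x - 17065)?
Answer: 10266/10153 ≈ 1.0111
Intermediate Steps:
x = 47524
(35514 - 4716)/(x - 17065) = (35514 - 4716)/(47524 - 17065) = 30798/30459 = 30798*(1/30459) = 10266/10153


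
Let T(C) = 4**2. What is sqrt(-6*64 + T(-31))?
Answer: 4*I*sqrt(23) ≈ 19.183*I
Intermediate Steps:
T(C) = 16
sqrt(-6*64 + T(-31)) = sqrt(-6*64 + 16) = sqrt(-384 + 16) = sqrt(-368) = 4*I*sqrt(23)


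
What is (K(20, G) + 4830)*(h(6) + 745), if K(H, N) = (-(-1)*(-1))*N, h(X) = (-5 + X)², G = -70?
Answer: 3655400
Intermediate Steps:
K(H, N) = -N (K(H, N) = (-1*1)*N = -N)
(K(20, G) + 4830)*(h(6) + 745) = (-1*(-70) + 4830)*((-5 + 6)² + 745) = (70 + 4830)*(1² + 745) = 4900*(1 + 745) = 4900*746 = 3655400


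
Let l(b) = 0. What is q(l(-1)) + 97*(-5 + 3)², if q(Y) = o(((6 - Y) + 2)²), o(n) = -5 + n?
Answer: 447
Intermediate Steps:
q(Y) = -5 + (8 - Y)² (q(Y) = -5 + ((6 - Y) + 2)² = -5 + (8 - Y)²)
q(l(-1)) + 97*(-5 + 3)² = (-5 + (-8 + 0)²) + 97*(-5 + 3)² = (-5 + (-8)²) + 97*(-2)² = (-5 + 64) + 97*4 = 59 + 388 = 447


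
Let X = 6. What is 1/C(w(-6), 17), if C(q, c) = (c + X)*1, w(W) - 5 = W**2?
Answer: 1/23 ≈ 0.043478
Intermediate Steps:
w(W) = 5 + W**2
C(q, c) = 6 + c (C(q, c) = (c + 6)*1 = (6 + c)*1 = 6 + c)
1/C(w(-6), 17) = 1/(6 + 17) = 1/23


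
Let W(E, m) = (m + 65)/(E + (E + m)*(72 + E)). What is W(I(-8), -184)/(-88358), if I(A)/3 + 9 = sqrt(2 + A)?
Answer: 119*I/(795222*(-1064*I + 55*sqrt(6))) ≈ -1.3842e-7 + 1.7527e-8*I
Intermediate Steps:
I(A) = -27 + 3*sqrt(2 + A)
W(E, m) = (65 + m)/(E + (72 + E)*(E + m))
W(I(-8), -184)/(-88358) = ((65 - 184)/((-27 + 3*sqrt(2 - 8))**2 + 72*(-184) + 73*(-27 + 3*sqrt(2 - 8)) + (-27 + 3*sqrt(2 - 8))*(-184)))/(-88358) = (-119/((-27 + 3*sqrt(-6))**2 - 13248 + 73*(-27 + 3*sqrt(-6)) + (-27 + 3*sqrt(-6))*(-184)))*(-1/88358) = (-119/((-27 + 3*(I*sqrt(6)))**2 - 13248 + 73*(-27 + 3*(I*sqrt(6))) + (-27 + 3*(I*sqrt(6)))*(-184)))*(-1/88358) = (-119/((-27 + 3*I*sqrt(6))**2 - 13248 + 73*(-27 + 3*I*sqrt(6)) + (-27 + 3*I*sqrt(6))*(-184)))*(-1/88358) = (-119/((-27 + 3*I*sqrt(6))**2 - 13248 + (-1971 + 219*I*sqrt(6)) + (4968 - 552*I*sqrt(6))))*(-1/88358) = (-119/(-10251 + (-27 + 3*I*sqrt(6))**2 - 333*I*sqrt(6)))*(-1/88358) = -119/(-10251 + (-27 + 3*I*sqrt(6))**2 - 333*I*sqrt(6))*(-1/88358) = 119/(88358*(-10251 + (-27 + 3*I*sqrt(6))**2 - 333*I*sqrt(6)))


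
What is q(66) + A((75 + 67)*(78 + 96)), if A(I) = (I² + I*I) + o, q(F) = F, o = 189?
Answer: 1220970783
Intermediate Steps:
A(I) = 189 + 2*I² (A(I) = (I² + I*I) + 189 = (I² + I²) + 189 = 2*I² + 189 = 189 + 2*I²)
q(66) + A((75 + 67)*(78 + 96)) = 66 + (189 + 2*((75 + 67)*(78 + 96))²) = 66 + (189 + 2*(142*174)²) = 66 + (189 + 2*24708²) = 66 + (189 + 2*610485264) = 66 + (189 + 1220970528) = 66 + 1220970717 = 1220970783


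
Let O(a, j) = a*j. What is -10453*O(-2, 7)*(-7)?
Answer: -1024394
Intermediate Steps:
-10453*O(-2, 7)*(-7) = -10453*(-2*7)*(-7) = -(-146342)*(-7) = -10453*98 = -1024394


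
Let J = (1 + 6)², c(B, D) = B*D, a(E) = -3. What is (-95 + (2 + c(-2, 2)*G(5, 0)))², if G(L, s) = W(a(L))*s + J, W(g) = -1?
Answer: 83521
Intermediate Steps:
J = 49 (J = 7² = 49)
G(L, s) = 49 - s (G(L, s) = -s + 49 = 49 - s)
(-95 + (2 + c(-2, 2)*G(5, 0)))² = (-95 + (2 + (-2*2)*(49 - 1*0)))² = (-95 + (2 - 4*(49 + 0)))² = (-95 + (2 - 4*49))² = (-95 + (2 - 196))² = (-95 - 194)² = (-289)² = 83521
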